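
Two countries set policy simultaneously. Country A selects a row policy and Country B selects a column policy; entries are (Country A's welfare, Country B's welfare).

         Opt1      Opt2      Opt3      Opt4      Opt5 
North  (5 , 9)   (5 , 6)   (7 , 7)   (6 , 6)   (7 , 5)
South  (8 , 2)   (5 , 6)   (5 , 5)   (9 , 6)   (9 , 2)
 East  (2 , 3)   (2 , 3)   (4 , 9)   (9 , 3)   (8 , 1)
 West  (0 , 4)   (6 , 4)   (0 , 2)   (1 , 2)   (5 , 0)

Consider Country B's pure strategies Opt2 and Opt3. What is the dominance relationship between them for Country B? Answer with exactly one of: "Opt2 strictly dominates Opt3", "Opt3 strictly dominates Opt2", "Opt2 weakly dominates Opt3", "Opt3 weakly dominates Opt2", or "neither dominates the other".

Compare Opt2 to Opt3 across each opponent action: North: 6<7, South: 6>5, East: 3<9, West: 4>2.
Opt2 does better at South, West but worse at North, East; neither strategy dominates the other.

neither dominates the other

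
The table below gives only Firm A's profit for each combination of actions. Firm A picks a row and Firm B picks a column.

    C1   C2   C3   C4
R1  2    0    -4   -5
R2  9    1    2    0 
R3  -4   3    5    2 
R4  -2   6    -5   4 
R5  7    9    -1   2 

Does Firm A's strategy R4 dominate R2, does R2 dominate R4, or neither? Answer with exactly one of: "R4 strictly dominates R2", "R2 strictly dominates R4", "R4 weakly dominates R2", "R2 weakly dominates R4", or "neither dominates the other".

R4's payoffs vs R2's, by Firm B's action — C1: -2<9, C2: 6>1, C3: -5<2, C4: 4>0.
R4 does better at C2, C4 but worse at C1, C3; neither strategy dominates the other.

neither dominates the other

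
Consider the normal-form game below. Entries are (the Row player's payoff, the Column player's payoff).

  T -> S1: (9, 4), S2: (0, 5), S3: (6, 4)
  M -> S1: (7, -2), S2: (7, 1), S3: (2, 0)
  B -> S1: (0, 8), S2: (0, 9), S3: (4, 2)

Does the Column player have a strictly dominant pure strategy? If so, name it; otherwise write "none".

S2

S2 vs S1: T: 5>4, M: 1>-2, B: 9>8.
S2 vs S3: T: 5>4, M: 1>0, B: 9>2.
S2 strictly beats every other strategy against every opponent action, so it is strictly dominant.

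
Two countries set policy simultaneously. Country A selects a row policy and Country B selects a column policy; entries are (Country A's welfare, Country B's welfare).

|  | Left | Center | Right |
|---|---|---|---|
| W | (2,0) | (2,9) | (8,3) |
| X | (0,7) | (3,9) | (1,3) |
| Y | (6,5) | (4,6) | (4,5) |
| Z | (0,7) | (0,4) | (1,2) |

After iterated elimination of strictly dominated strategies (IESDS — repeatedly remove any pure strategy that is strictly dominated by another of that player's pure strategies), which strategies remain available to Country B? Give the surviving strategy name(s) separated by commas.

Center

Row X is eliminated: Y beats it against every remaining column (Left: 6>0, Center: 4>3, Right: 4>1).
For Country A, W strictly dominates Z on the remaining columns (Left: 2>0, Center: 2>0, Right: 8>1); eliminate Z.
For Country B, Center strictly dominates Left on the remaining rows (W: 9>0, Y: 6>5); eliminate Left.
For Country B, Center strictly dominates Right on the remaining rows (W: 9>3, Y: 6>5); eliminate Right.
Country A's strategy W is strictly dominated by Y (Center: 4>2) and is removed.
Among the remaining strategies, none is strictly dominated by another pure strategy of the same player, so the elimination stops.
Surviving strategies — Country A: {Y}; Country B: {Center}.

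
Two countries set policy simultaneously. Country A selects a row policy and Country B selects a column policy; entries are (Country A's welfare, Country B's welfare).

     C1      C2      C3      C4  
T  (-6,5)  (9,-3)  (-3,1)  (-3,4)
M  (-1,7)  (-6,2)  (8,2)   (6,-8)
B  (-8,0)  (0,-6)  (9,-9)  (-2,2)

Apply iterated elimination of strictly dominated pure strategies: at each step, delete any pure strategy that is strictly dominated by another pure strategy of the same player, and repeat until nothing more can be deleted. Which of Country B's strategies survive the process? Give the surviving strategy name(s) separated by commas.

For Country B, C1 strictly dominates C2 on the remaining rows (T: 5>-3, M: 7>2, B: 0>-6); eliminate C2.
Country A's strategy T is strictly dominated by M (C1: -1>-6, C3: 8>-3, C4: 6>-3) and is removed.
For Country B, C1 strictly dominates C3 on the remaining rows (M: 7>2, B: 0>-9); eliminate C3.
Row B is eliminated: M beats it against every remaining column (C1: -1>-8, C4: 6>-2).
Country B's strategy C4 is strictly dominated by C1 (M: 7>-8) and is removed.
Among the remaining strategies, none is strictly dominated by another pure strategy of the same player, so the elimination stops.
Surviving strategies — Country A: {M}; Country B: {C1}.

C1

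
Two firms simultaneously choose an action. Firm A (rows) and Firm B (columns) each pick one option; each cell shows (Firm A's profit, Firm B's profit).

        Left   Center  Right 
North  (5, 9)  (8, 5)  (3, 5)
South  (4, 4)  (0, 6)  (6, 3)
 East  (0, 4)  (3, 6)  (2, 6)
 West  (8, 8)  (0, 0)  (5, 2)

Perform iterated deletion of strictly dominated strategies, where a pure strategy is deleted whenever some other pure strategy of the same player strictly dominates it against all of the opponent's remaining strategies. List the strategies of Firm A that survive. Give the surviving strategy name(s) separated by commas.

West

For Firm A, North strictly dominates East on the remaining columns (Left: 5>0, Center: 8>3, Right: 3>2); eliminate East.
Firm B's strategy Right is strictly dominated by Left (North: 9>5, South: 4>3, West: 8>2) and is removed.
Firm A's strategy South is strictly dominated by North (Left: 5>4, Center: 8>0) and is removed.
Firm B's strategy Center is strictly dominated by Left (North: 9>5, West: 8>0) and is removed.
Row North is eliminated: West beats it against every remaining column (Left: 8>5).
Among the remaining strategies, none is strictly dominated by another pure strategy of the same player, so the elimination stops.
Surviving strategies — Firm A: {West}; Firm B: {Left}.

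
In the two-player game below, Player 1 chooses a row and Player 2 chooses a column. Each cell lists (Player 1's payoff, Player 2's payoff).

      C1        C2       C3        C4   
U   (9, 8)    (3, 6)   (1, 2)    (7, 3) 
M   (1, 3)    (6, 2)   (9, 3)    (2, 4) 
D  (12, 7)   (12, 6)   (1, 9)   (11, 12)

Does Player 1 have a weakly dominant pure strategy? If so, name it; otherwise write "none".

U fails to dominate M at C2 (3<6).
M fails to dominate U at C1 (1<9).
D fails to dominate M at C3 (1<9).
No single strategy dominates all the others.

none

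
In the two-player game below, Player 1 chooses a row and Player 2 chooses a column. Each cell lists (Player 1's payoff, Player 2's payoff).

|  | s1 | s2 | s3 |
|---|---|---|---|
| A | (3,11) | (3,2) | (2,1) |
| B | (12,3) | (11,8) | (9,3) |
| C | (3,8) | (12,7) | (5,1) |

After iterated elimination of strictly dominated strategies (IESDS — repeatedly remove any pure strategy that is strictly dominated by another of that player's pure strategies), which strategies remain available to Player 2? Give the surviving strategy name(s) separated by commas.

s1, s2

Player 1's strategy A is strictly dominated by B (s1: 12>3, s2: 11>3, s3: 9>2) and is removed.
Player 2's strategy s3 is strictly dominated by s2 (B: 8>3, C: 7>1) and is removed.
Among the remaining strategies, none is strictly dominated by another pure strategy of the same player, so the elimination stops.
Surviving strategies — Player 1: {B, C}; Player 2: {s1, s2}.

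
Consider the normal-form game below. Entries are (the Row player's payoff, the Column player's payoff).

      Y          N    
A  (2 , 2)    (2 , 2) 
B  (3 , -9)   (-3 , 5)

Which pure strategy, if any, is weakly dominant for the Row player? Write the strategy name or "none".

A fails to dominate B at Y (2<3).
B fails to dominate A at N (-3<2).
No single strategy dominates all the others.

none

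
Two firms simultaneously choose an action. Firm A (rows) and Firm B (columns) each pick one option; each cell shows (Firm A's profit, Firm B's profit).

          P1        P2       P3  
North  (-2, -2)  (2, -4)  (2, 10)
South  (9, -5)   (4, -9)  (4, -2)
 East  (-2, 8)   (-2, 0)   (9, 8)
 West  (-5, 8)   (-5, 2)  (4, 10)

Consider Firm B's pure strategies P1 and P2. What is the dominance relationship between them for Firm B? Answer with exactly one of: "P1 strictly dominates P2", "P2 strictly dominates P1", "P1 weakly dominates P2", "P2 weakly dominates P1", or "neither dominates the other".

P1 strictly dominates P2

P1's payoffs vs P2's, by Firm A's action — North: -2>-4, South: -5>-9, East: 8>0, West: 8>2.
Every comparison favours P1, so P1 strictly dominates P2.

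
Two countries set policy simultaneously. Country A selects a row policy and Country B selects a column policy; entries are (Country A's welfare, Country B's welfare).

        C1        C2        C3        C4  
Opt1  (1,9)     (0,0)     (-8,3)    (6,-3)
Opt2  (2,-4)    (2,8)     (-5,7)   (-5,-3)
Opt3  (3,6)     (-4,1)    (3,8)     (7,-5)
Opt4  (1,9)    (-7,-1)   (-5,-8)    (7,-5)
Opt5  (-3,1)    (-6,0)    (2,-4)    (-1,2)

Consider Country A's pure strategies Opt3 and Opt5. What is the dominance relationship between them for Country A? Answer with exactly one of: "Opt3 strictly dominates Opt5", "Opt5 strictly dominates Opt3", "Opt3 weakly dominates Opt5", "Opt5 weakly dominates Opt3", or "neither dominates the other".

Opt3 strictly dominates Opt5

Opt3's payoffs vs Opt5's, by Country B's action — C1: 3>-3, C2: -4>-6, C3: 3>2, C4: 7>-1.
Every comparison favours Opt3, so Opt3 strictly dominates Opt5.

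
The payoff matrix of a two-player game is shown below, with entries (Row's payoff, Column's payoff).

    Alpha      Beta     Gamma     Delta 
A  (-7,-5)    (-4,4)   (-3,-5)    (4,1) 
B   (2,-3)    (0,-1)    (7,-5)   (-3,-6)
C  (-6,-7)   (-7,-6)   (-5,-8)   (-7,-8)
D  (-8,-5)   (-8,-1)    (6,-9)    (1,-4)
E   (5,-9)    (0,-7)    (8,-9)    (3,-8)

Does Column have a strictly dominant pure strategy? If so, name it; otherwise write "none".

Beta vs Alpha: A: 4>-5, B: -1>-3, C: -6>-7, D: -1>-5, E: -7>-9.
Beta vs Gamma: A: 4>-5, B: -1>-5, C: -6>-8, D: -1>-9, E: -7>-9.
Beta vs Delta: A: 4>1, B: -1>-6, C: -6>-8, D: -1>-4, E: -7>-8.
Beta strictly beats every other strategy against every opponent action, so it is strictly dominant.

Beta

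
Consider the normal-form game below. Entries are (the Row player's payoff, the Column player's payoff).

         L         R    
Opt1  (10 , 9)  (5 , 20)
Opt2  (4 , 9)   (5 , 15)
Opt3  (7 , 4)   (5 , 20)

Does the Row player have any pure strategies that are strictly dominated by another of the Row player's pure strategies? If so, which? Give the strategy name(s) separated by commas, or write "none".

Nothing dominates Opt1: Opt2 at L (10>4); Opt3 at L (10>7).
Opt2 is not dominated — it holds its own against Opt1 at R (5=5); Opt3 at R (5=5).
Opt3 is not dominated — it holds its own against Opt1 at R (5=5); Opt2 at L (7>4).

none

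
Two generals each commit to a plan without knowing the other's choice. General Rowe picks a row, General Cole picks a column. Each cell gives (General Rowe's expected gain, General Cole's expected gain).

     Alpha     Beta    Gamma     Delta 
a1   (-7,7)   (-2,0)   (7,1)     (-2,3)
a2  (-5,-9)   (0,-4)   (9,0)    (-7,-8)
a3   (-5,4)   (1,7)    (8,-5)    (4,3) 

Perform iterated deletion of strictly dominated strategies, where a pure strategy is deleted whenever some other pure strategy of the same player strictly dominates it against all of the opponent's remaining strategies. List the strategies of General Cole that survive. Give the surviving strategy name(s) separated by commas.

For General Rowe, a3 strictly dominates a1 on the remaining columns (Alpha: -5>-7, Beta: 1>-2, Gamma: 8>7, Delta: 4>-2); eliminate a1.
For General Cole, Beta strictly dominates Alpha on the remaining rows (a2: -4>-9, a3: 7>4); eliminate Alpha.
For General Cole, Beta strictly dominates Delta on the remaining rows (a2: -4>-8, a3: 7>3); eliminate Delta.
Among the remaining strategies, none is strictly dominated by another pure strategy of the same player, so the elimination stops.
Surviving strategies — General Rowe: {a2, a3}; General Cole: {Beta, Gamma}.

Beta, Gamma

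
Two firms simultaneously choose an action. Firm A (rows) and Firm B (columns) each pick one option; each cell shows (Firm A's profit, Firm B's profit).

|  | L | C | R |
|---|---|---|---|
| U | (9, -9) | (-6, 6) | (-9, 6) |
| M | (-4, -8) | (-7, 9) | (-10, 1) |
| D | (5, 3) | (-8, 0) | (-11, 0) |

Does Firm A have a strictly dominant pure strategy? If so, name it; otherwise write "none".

U

U vs M: L: 9>-4, C: -6>-7, R: -9>-10.
U vs D: L: 9>5, C: -6>-8, R: -9>-11.
U strictly beats every other strategy against every opponent action, so it is strictly dominant.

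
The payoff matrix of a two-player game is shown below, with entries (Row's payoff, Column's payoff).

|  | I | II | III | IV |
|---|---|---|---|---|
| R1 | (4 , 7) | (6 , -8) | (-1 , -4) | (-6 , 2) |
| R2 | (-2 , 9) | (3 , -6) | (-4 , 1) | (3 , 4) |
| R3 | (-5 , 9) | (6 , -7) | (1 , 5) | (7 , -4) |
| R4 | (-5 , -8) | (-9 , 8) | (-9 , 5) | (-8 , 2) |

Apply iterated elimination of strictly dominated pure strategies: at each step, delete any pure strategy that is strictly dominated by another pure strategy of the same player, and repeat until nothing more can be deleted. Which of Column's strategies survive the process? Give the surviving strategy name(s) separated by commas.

I

Row's strategy R4 is strictly dominated by R1 (I: 4>-5, II: 6>-9, III: -1>-9, IV: -6>-8) and is removed.
Column II is eliminated: I beats it against every remaining row (R1: 7>-8, R2: 9>-6, R3: 9>-7).
For Column, I strictly dominates III on the remaining rows (R1: 7>-4, R2: 9>1, R3: 9>5); eliminate III.
Column's strategy IV is strictly dominated by I (R1: 7>2, R2: 9>4, R3: 9>-4) and is removed.
Row's strategy R2 is strictly dominated by R1 (I: 4>-2) and is removed.
For Row, R1 strictly dominates R3 on the remaining columns (I: 4>-5); eliminate R3.
Among the remaining strategies, none is strictly dominated by another pure strategy of the same player, so the elimination stops.
Surviving strategies — Row: {R1}; Column: {I}.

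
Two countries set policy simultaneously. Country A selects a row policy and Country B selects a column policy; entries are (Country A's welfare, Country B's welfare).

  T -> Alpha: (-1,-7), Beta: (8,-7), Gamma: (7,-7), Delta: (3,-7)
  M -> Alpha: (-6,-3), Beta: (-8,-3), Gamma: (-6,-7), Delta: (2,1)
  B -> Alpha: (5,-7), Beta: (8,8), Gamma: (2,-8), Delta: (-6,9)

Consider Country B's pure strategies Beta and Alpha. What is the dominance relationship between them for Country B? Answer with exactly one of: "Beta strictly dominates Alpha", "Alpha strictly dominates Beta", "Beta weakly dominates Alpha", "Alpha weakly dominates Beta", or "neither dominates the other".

Beta weakly dominates Alpha

Compare Beta to Alpha across every action of Country A: T: -7=-7, M: -3=-3, B: 8>-7.
Beta is at least as good everywhere and strictly better somewhere (tied only at T, M), so Beta weakly but not strictly dominates Alpha.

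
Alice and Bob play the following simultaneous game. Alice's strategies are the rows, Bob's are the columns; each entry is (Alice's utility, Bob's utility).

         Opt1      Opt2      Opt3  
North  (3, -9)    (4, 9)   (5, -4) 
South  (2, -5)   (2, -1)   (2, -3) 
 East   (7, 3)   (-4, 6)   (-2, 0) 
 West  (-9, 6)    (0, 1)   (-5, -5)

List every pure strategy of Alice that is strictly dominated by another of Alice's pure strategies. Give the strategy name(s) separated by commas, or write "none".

North is not dominated — it holds its own against South at Opt1 (3>2); East at Opt2 (4>-4); West at Opt1 (3>-9).
North strictly dominates South — Opt1: 3>2, Opt2: 4>2, Opt3: 5>2.
East: no other strategy beats it everywhere (North at Opt1 (7>3); South at Opt1 (7>2); West at Opt1 (7>-9)).
West: dominated, since North does at least as well everywhere (Opt1: 3>-9, Opt2: 4>0, Opt3: 5>-5).

South, West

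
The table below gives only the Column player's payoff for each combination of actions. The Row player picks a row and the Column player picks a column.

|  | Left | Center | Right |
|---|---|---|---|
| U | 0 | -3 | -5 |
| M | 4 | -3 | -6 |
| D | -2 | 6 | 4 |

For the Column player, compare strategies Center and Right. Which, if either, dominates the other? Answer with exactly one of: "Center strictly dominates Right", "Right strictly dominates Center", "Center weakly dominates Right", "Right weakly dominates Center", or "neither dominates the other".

Compare Center to Right across each choice by the Row player: U: -3>-5, M: -3>-6, D: 6>4.
Every comparison favours Center, so Center strictly dominates Right.

Center strictly dominates Right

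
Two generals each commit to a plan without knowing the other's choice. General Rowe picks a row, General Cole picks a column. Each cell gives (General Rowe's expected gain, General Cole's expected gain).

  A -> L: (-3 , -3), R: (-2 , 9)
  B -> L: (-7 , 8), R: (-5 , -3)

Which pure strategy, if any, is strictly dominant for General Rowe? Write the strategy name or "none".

A vs B: L: -3>-7, R: -2>-5.
A strictly beats every other strategy against every opponent action, so it is strictly dominant.

A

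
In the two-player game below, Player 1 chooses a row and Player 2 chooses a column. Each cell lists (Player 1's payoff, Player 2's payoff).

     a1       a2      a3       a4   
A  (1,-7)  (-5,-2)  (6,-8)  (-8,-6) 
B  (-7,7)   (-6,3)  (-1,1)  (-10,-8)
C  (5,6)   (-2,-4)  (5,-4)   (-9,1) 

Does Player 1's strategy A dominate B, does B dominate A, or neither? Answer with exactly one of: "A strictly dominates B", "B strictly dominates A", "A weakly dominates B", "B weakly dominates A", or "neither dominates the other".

A strictly dominates B

A's payoffs vs B's, by Player 2's action — a1: 1>-7, a2: -5>-6, a3: 6>-1, a4: -8>-10.
A gives a strictly higher payoff against every action of Player 2, so A strictly dominates B.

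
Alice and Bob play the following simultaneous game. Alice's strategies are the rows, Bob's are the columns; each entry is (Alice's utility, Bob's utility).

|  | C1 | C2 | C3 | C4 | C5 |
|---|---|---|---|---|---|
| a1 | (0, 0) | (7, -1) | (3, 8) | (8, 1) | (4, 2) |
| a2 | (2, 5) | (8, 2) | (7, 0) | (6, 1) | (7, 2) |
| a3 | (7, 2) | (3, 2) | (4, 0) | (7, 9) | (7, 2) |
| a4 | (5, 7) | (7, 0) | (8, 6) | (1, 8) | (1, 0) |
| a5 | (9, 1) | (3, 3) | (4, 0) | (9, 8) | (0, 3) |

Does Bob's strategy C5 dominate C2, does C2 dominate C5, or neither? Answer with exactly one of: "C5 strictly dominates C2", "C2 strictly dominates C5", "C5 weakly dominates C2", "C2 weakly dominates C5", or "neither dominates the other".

C5 weakly dominates C2

C5's payoffs vs C2's, by Alice's action — a1: 2>-1, a2: 2=2, a3: 2=2, a4: 0=0, a5: 3=3.
C5 is at least as good everywhere and strictly better somewhere (tied only at a2, a3, a4, a5), so C5 weakly but not strictly dominates C2.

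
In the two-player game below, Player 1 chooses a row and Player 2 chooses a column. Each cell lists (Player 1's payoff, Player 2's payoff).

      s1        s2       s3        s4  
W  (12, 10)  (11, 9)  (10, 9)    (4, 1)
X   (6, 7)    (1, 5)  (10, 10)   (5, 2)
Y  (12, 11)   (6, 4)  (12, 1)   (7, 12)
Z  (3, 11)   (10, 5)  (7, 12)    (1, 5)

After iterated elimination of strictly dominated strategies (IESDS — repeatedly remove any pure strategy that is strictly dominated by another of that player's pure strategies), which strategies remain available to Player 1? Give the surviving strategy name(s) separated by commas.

Player 1's strategy X is strictly dominated by Y (s1: 12>6, s2: 6>1, s3: 12>10, s4: 7>5) and is removed.
Row Z is eliminated: W beats it against every remaining column (s1: 12>3, s2: 11>10, s3: 10>7, s4: 4>1).
Column s2 is eliminated: s1 beats it against every remaining row (W: 10>9, Y: 11>4).
Column s3 is eliminated: s1 beats it against every remaining row (W: 10>9, Y: 11>1).
Among the remaining strategies, none is strictly dominated by another pure strategy of the same player, so the elimination stops.
Surviving strategies — Player 1: {W, Y}; Player 2: {s1, s4}.

W, Y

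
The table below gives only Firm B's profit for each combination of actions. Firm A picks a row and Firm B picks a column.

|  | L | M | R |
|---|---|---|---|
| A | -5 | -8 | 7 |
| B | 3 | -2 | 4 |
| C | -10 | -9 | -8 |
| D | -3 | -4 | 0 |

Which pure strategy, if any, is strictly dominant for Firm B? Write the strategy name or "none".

R

R vs L: A: 7>-5, B: 4>3, C: -8>-10, D: 0>-3.
R vs M: A: 7>-8, B: 4>-2, C: -8>-9, D: 0>-4.
R strictly beats every other strategy against every opponent action, so it is strictly dominant.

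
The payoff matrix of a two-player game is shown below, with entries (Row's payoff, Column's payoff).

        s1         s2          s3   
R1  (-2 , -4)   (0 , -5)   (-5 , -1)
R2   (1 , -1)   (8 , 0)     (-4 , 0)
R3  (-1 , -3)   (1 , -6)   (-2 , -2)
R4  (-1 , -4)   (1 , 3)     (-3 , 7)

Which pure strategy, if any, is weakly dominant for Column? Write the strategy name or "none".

s3 vs s1: R1: -1>-4, R2: 0>-1, R3: -2>-3, R4: 7>-4.
s3 vs s2: R1: -1>-5, R2: 0=0, R3: -2>-6, R4: 7>3.
s3 is at least as good as every other strategy against every opponent action, so it is weakly dominant.

s3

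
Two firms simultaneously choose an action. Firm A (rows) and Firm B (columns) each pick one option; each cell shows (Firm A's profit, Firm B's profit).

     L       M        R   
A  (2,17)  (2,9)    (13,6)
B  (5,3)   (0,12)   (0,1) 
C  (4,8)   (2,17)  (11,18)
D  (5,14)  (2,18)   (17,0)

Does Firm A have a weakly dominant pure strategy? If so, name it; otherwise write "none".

D vs A: L: 5>2, M: 2=2, R: 17>13.
D vs B: L: 5=5, M: 2>0, R: 17>0.
D vs C: L: 5>4, M: 2=2, R: 17>11.
D is at least as good as every other strategy against every opponent action, so it is weakly dominant.

D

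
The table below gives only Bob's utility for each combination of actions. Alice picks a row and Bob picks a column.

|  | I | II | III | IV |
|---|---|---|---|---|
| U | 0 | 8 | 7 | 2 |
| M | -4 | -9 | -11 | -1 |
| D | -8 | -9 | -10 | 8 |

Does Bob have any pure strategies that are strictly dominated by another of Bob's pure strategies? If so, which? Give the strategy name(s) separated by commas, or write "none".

I, III

I is strictly dominated by IV (U: 2>0, M: -1>-4, D: 8>-8).
Nothing dominates II: I at U (8>0); III at U (8>7); IV at U (8>2).
III is strictly dominated by II (U: 8>7, M: -9>-11, D: -9>-10).
IV is not dominated — it holds its own against I at U (2>0); II at M (-1>-9); III at M (-1>-11).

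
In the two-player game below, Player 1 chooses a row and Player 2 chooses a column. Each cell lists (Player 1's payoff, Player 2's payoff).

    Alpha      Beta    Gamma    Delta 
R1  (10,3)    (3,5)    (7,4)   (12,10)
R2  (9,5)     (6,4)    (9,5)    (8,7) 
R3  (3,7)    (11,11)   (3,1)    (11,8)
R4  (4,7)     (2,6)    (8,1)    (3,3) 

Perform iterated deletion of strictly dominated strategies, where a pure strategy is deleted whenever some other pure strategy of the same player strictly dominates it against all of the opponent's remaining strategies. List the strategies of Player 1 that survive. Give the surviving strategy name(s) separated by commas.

R1, R3

Player 1's strategy R4 is strictly dominated by R2 (Alpha: 9>4, Beta: 6>2, Gamma: 9>8, Delta: 8>3) and is removed.
Player 2's strategy Alpha is strictly dominated by Delta (R1: 10>3, R2: 7>5, R3: 8>7) and is removed.
Column Gamma is eliminated: Delta beats it against every remaining row (R1: 10>4, R2: 7>5, R3: 8>1).
Player 1's strategy R2 is strictly dominated by R3 (Beta: 11>6, Delta: 11>8) and is removed.
Among the remaining strategies, none is strictly dominated by another pure strategy of the same player, so the elimination stops.
Surviving strategies — Player 1: {R1, R3}; Player 2: {Beta, Delta}.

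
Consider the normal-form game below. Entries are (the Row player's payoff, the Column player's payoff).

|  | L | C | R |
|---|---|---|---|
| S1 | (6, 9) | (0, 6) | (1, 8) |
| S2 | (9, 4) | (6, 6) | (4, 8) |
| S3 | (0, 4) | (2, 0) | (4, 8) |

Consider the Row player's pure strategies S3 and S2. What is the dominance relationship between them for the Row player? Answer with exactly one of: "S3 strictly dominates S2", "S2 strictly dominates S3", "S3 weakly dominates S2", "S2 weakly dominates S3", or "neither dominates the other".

S2 weakly dominates S3

Compare S3 to S2 across every action of the Column player: L: 0<9, C: 2<6, R: 4=4.
S2 is at least as good everywhere and strictly better somewhere (tied at R), so S2 weakly dominates S3.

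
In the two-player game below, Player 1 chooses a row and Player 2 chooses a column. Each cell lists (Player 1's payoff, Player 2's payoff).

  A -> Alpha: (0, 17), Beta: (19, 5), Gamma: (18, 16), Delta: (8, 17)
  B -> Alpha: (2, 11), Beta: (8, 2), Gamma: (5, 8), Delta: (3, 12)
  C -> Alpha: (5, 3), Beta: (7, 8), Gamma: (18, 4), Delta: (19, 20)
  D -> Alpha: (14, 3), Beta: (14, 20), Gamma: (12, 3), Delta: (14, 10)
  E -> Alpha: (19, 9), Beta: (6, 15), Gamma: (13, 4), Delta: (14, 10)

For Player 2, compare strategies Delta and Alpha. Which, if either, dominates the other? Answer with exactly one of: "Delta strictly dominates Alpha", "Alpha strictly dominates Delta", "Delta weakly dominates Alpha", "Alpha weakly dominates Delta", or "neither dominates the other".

Delta weakly dominates Alpha

Delta's payoffs vs Alpha's, by Player 1's action — A: 17=17, B: 12>11, C: 20>3, D: 10>3, E: 10>9.
Delta is at least as good everywhere and strictly better somewhere (tied only at A), so Delta weakly but not strictly dominates Alpha.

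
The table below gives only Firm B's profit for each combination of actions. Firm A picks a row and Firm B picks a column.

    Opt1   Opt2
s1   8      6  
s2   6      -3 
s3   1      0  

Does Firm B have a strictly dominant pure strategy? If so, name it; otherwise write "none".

Opt1 vs Opt2: s1: 8>6, s2: 6>-3, s3: 1>0.
Opt1 strictly beats every other strategy against every opponent action, so it is strictly dominant.

Opt1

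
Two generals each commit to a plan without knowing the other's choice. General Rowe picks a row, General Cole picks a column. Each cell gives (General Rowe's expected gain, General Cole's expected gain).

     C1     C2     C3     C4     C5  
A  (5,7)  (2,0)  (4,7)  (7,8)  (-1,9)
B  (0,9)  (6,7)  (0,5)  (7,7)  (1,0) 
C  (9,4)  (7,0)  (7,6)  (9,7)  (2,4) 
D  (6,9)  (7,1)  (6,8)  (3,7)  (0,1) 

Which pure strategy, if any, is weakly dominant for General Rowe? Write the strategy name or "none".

C vs A: C1: 9>5, C2: 7>2, C3: 7>4, C4: 9>7, C5: 2>-1.
C vs B: C1: 9>0, C2: 7>6, C3: 7>0, C4: 9>7, C5: 2>1.
C vs D: C1: 9>6, C2: 7=7, C3: 7>6, C4: 9>3, C5: 2>0.
C is at least as good as every other strategy against every opponent action, so it is weakly dominant.

C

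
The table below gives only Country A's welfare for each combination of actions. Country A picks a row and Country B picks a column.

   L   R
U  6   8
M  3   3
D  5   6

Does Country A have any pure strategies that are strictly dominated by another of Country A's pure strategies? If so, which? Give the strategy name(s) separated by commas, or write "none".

Nothing dominates U: M at L (6>3); D at L (6>5).
M: dominated, since U does at least as well everywhere (L: 6>3, R: 8>3).
U strictly dominates D — L: 6>5, R: 8>6.

M, D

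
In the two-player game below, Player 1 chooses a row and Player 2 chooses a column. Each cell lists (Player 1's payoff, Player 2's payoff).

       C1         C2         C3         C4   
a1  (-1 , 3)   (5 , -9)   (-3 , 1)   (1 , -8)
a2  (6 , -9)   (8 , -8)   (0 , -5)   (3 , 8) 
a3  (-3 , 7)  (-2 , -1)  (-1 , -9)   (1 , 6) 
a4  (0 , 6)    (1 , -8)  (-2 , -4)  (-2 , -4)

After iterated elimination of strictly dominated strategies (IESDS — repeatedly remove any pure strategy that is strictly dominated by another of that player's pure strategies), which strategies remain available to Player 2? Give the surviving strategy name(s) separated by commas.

C4

Player 1's strategy a1 is strictly dominated by a2 (C1: 6>-1, C2: 8>5, C3: 0>-3, C4: 3>1) and is removed.
Row a3 is eliminated: a2 beats it against every remaining column (C1: 6>-3, C2: 8>-2, C3: 0>-1, C4: 3>1).
Row a4 is eliminated: a2 beats it against every remaining column (C1: 6>0, C2: 8>1, C3: 0>-2, C4: 3>-2).
Column C1 is eliminated: C2 beats it against every remaining row (a2: -8>-9).
Player 2's strategy C2 is strictly dominated by C3 (a2: -5>-8) and is removed.
For Player 2, C4 strictly dominates C3 on the remaining rows (a2: 8>-5); eliminate C3.
Among the remaining strategies, none is strictly dominated by another pure strategy of the same player, so the elimination stops.
Surviving strategies — Player 1: {a2}; Player 2: {C4}.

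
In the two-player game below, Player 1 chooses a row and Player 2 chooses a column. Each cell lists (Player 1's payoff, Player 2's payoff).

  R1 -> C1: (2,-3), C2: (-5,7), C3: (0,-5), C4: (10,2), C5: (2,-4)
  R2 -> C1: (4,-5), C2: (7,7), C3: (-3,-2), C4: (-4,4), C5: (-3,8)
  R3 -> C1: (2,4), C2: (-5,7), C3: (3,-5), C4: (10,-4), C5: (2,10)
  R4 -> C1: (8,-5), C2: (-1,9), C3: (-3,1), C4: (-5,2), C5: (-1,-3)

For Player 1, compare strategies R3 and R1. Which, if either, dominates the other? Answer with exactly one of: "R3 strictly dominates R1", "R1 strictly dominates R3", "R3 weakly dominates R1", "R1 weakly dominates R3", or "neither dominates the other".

Compare R3 to R1 across each opponent action: C1: 2=2, C2: -5=-5, C3: 3>0, C4: 10=10, C5: 2=2.
R3 is at least as good everywhere and strictly better somewhere (tied only at C1, C2, C4, C5), so R3 weakly but not strictly dominates R1.

R3 weakly dominates R1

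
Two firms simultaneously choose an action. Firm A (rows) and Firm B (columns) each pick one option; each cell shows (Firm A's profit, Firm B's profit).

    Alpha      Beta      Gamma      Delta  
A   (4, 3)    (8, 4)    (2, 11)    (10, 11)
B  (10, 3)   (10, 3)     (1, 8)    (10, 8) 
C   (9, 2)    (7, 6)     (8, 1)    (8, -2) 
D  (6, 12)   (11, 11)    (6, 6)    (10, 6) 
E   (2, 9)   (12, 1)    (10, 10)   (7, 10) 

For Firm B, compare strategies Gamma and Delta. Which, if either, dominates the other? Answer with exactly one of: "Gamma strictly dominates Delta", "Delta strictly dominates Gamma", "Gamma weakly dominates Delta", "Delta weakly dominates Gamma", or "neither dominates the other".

Gamma weakly dominates Delta

Compare Gamma to Delta across each opponent action: A: 11=11, B: 8=8, C: 1>-2, D: 6=6, E: 10=10.
Gamma is at least as good everywhere and strictly better somewhere (tied only at A, B, D, E), so Gamma weakly but not strictly dominates Delta.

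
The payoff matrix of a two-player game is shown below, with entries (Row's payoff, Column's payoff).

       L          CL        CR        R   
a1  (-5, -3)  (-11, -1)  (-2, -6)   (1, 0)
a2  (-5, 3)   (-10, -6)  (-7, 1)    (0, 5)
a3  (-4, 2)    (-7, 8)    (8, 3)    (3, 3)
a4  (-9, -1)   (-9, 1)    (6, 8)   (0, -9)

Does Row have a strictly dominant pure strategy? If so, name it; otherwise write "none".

a3

a3 vs a1: L: -4>-5, CL: -7>-11, CR: 8>-2, R: 3>1.
a3 vs a2: L: -4>-5, CL: -7>-10, CR: 8>-7, R: 3>0.
a3 vs a4: L: -4>-9, CL: -7>-9, CR: 8>6, R: 3>0.
a3 strictly beats every other strategy against every opponent action, so it is strictly dominant.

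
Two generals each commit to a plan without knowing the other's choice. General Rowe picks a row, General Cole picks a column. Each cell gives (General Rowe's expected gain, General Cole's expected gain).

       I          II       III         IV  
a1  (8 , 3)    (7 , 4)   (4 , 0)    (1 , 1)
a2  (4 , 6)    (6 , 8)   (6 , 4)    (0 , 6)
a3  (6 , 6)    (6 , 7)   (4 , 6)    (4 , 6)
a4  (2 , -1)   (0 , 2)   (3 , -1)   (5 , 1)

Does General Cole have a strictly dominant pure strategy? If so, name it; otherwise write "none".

II vs I: a1: 4>3, a2: 8>6, a3: 7>6, a4: 2>-1.
II vs III: a1: 4>0, a2: 8>4, a3: 7>6, a4: 2>-1.
II vs IV: a1: 4>1, a2: 8>6, a3: 7>6, a4: 2>1.
II strictly beats every other strategy against every opponent action, so it is strictly dominant.

II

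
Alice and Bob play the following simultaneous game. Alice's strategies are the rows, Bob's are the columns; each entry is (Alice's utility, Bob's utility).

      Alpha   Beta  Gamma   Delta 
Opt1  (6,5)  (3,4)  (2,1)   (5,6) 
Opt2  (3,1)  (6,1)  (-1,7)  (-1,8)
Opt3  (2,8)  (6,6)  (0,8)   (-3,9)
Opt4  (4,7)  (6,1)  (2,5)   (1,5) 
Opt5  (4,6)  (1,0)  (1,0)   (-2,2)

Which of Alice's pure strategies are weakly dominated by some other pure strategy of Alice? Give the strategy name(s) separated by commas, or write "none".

Opt2, Opt3, Opt5

Nothing dominates Opt1: Opt2 at Alpha (6>3); Opt3 at Alpha (6>2); Opt4 at Alpha (6>4); Opt5 at Alpha (6>4).
Opt4 weakly dominates Opt2 — Alpha: 4>3, Beta: 6=6, Gamma: 2>-1, Delta: 1>-1.
Opt3: dominated, since Opt4 does at least as well everywhere (Alpha: 4>2, Beta: 6=6, Gamma: 2>0, Delta: 1>-3).
Nothing dominates Opt4: Opt1 at Beta (6>3); Opt2 at Alpha (4>3); Opt3 at Alpha (4>2); Opt5 at Beta (6>1).
Opt1 weakly dominates Opt5 — Alpha: 6>4, Beta: 3>1, Gamma: 2>1, Delta: 5>-2.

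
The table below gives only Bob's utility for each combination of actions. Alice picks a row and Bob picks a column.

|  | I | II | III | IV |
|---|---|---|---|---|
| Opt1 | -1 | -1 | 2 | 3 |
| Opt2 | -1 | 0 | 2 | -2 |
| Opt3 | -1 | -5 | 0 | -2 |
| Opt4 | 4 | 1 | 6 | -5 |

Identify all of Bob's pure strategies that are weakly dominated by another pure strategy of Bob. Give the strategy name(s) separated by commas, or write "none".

I, II

I: dominated, since III does at least as well everywhere (Opt1: 2>-1, Opt2: 2>-1, Opt3: 0>-1, Opt4: 6>4).
III weakly dominates II — Opt1: 2>-1, Opt2: 2>0, Opt3: 0>-5, Opt4: 6>1.
III: no other strategy beats it everywhere (I at Opt1 (2>-1); II at Opt1 (2>-1); IV at Opt2 (2>-2)).
IV: no other strategy beats it everywhere (I at Opt1 (3>-1); II at Opt1 (3>-1); III at Opt1 (3>2)).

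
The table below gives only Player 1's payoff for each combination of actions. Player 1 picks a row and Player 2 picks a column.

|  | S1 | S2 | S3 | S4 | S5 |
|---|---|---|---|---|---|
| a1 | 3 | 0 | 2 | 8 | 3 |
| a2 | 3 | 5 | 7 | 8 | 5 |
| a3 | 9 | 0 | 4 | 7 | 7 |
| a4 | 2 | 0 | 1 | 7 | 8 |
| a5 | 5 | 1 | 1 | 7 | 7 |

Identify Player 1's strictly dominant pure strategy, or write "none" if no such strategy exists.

none

a1 fails to dominate a2 at S1 (3=3).
a2 fails to dominate a1 at S1 (3=3).
a3 fails to dominate a1 at S2 (0=0).
a4 fails to dominate a1 at S1 (2<3).
a5 fails to dominate a1 at S3 (1<2).
No single strategy dominates all the others.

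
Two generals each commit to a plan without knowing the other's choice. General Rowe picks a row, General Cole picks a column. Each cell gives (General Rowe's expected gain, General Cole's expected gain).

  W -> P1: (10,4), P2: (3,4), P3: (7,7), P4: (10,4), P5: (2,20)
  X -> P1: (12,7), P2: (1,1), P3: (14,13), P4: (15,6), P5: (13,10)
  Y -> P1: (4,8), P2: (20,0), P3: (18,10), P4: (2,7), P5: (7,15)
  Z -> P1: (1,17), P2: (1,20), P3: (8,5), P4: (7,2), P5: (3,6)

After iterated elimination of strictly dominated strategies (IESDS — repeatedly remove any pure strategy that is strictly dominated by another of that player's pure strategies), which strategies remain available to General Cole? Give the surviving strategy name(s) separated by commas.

P3, P5

For General Cole, P3 strictly dominates P4 on the remaining rows (W: 7>4, X: 13>6, Y: 10>7, Z: 5>2); eliminate P4.
For General Rowe, Y strictly dominates Z on the remaining columns (P1: 4>1, P2: 20>1, P3: 18>8, P5: 7>3); eliminate Z.
Column P1 is eliminated: P3 beats it against every remaining row (W: 7>4, X: 13>7, Y: 10>8).
General Rowe's strategy W is strictly dominated by Y (P2: 20>3, P3: 18>7, P5: 7>2) and is removed.
For General Cole, P3 strictly dominates P2 on the remaining rows (X: 13>1, Y: 10>0); eliminate P2.
Among the remaining strategies, none is strictly dominated by another pure strategy of the same player, so the elimination stops.
Surviving strategies — General Rowe: {X, Y}; General Cole: {P3, P5}.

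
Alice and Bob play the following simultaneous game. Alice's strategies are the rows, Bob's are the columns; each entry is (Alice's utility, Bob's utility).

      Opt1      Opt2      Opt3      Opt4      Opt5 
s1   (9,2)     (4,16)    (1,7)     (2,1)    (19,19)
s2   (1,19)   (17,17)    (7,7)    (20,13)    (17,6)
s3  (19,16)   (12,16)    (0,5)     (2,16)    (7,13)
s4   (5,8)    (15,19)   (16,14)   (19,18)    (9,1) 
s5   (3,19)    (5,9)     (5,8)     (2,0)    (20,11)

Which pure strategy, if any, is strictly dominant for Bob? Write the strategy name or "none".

none

Opt1 fails to dominate Opt2 at s1 (2<16).
Opt2 fails to dominate Opt1 at s2 (17<19).
Opt3 fails to dominate Opt1 at s2 (7<19).
Opt4 fails to dominate Opt1 at s1 (1<2).
Opt5 fails to dominate Opt1 at s2 (6<19).
No single strategy dominates all the others.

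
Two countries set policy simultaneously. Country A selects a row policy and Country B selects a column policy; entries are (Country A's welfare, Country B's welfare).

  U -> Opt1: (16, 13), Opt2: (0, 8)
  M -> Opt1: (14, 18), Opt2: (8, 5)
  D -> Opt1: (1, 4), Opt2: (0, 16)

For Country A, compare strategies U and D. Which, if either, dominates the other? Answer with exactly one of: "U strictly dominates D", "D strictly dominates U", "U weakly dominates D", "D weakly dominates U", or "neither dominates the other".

Compare U to D across every action of Country B: Opt1: 16>1, Opt2: 0=0.
U is at least as good everywhere and strictly better somewhere (tied only at Opt2), so U weakly but not strictly dominates D.

U weakly dominates D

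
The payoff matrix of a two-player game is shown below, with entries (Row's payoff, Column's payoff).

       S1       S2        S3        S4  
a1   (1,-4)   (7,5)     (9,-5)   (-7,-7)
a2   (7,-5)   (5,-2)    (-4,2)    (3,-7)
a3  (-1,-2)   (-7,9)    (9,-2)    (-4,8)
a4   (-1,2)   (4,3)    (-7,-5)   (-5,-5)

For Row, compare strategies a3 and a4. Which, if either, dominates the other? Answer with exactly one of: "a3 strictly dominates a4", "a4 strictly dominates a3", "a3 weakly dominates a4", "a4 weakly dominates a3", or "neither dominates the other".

Compare a3 to a4 across each choice by Column: S1: -1=-1, S2: -7<4, S3: 9>-7, S4: -4>-5.
a3 does better at S3, S4 but worse at S2; neither strategy dominates the other.

neither dominates the other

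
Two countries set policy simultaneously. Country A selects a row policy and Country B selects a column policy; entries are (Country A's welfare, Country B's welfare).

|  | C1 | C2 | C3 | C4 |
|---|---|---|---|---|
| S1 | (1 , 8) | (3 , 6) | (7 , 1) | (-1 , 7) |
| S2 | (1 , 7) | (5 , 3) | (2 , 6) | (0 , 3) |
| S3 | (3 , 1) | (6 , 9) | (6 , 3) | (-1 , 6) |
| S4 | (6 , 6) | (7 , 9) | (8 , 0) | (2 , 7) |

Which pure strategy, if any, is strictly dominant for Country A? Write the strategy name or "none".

S4

S4 vs S1: C1: 6>1, C2: 7>3, C3: 8>7, C4: 2>-1.
S4 vs S2: C1: 6>1, C2: 7>5, C3: 8>2, C4: 2>0.
S4 vs S3: C1: 6>3, C2: 7>6, C3: 8>6, C4: 2>-1.
S4 strictly beats every other strategy against every opponent action, so it is strictly dominant.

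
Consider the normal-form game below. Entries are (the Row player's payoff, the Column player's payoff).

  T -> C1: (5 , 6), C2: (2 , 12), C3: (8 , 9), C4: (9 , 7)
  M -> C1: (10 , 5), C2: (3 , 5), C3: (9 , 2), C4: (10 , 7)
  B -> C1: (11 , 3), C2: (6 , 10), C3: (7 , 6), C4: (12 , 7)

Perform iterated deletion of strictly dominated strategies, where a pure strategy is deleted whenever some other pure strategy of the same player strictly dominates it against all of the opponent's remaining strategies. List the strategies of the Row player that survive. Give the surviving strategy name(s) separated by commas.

Row T is eliminated: M beats it against every remaining column (C1: 10>5, C2: 3>2, C3: 9>8, C4: 10>9).
For the Column player, C4 strictly dominates C1 on the remaining rows (M: 7>5, B: 7>3); eliminate C1.
Column C3 is eliminated: C2 beats it against every remaining row (M: 5>2, B: 10>6).
The Row player's strategy M is strictly dominated by B (C2: 6>3, C4: 12>10) and is removed.
The Column player's strategy C4 is strictly dominated by C2 (B: 10>7) and is removed.
Among the remaining strategies, none is strictly dominated by another pure strategy of the same player, so the elimination stops.
Surviving strategies — the Row player: {B}; the Column player: {C2}.

B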